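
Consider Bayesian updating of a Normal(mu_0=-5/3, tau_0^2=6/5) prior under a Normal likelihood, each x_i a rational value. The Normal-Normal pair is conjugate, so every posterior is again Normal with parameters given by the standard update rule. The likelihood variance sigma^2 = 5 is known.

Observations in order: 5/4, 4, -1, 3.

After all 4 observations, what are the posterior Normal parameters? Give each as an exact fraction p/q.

obs 1: x=5/4 → posterior Normal(-205/186, 30/31)
obs 2: x=4 → posterior Normal(-61/222, 30/37)
obs 3: x=-1 → posterior Normal(-97/258, 30/43)
obs 4: x=3 → posterior Normal(11/294, 30/49)

mu_0=11/294, tau_0^2=30/49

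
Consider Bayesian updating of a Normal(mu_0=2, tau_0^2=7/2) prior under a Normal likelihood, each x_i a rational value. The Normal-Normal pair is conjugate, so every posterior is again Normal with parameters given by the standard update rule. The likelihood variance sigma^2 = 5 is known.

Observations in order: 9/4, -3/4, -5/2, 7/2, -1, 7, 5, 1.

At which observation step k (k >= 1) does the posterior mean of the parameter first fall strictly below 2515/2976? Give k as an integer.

obs 1: x=9/4 → posterior Normal(143/68, 35/17)
obs 2: x=-3/4 → posterior Normal(61/48, 35/24)
obs 3: x=-5/2 → posterior Normal(13/31, 35/31)
obs 4: x=7/2 → posterior Normal(75/76, 35/38)
obs 5: x=-1 → posterior Normal(61/90, 7/9)
obs 6: x=7 → posterior Normal(159/104, 35/52)
obs 7: x=5 → posterior Normal(229/118, 35/59)
obs 8: x=1 → posterior Normal(81/44, 35/66)

k = 3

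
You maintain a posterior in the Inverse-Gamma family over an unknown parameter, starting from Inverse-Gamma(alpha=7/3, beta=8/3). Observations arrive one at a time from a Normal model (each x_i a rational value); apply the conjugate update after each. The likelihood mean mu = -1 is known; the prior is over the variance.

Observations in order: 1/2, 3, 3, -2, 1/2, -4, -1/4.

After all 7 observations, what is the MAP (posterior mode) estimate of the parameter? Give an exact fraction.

obs 1: x=1/2 → posterior Inverse-Gamma(17/6, 91/24)
obs 2: x=3 → posterior Inverse-Gamma(10/3, 283/24)
obs 3: x=3 → posterior Inverse-Gamma(23/6, 475/24)
obs 4: x=-2 → posterior Inverse-Gamma(13/3, 487/24)
obs 5: x=1/2 → posterior Inverse-Gamma(29/6, 257/12)
obs 6: x=-4 → posterior Inverse-Gamma(16/3, 311/12)
obs 7: x=-1/4 → posterior Inverse-Gamma(35/6, 2515/96)

2515/656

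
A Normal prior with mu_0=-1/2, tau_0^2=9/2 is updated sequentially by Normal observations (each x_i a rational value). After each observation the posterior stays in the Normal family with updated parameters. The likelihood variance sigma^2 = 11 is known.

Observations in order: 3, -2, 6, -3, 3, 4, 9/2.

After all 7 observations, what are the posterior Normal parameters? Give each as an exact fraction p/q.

obs 1: x=3 → posterior Normal(16/31, 99/31)
obs 2: x=-2 → posterior Normal(-1/20, 99/40)
obs 3: x=6 → posterior Normal(52/49, 99/49)
obs 4: x=-3 → posterior Normal(25/58, 99/58)
obs 5: x=3 → posterior Normal(52/67, 99/67)
obs 6: x=4 → posterior Normal(22/19, 99/76)
obs 7: x=9/2 → posterior Normal(257/170, 99/85)

mu_0=257/170, tau_0^2=99/85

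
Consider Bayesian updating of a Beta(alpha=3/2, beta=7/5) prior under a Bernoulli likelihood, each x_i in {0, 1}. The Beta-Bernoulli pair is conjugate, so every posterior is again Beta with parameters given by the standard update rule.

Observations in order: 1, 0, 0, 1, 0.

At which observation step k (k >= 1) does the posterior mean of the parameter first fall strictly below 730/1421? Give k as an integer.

obs 1: x=1 → posterior Beta(5/2, 7/5)
obs 2: x=0 → posterior Beta(5/2, 12/5)
obs 3: x=0 → posterior Beta(5/2, 17/5)
obs 4: x=1 → posterior Beta(7/2, 17/5)
obs 5: x=0 → posterior Beta(7/2, 22/5)

k = 2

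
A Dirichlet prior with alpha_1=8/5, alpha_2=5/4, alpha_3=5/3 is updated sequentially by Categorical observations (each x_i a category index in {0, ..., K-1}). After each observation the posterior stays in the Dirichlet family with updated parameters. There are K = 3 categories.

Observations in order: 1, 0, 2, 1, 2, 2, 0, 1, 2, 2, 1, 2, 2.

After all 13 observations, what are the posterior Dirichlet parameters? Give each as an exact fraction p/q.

alpha_1=18/5, alpha_2=21/4, alpha_3=26/3

obs 1: x=1 → posterior Dirichlet(8/5, 9/4, 5/3)
obs 2: x=0 → posterior Dirichlet(13/5, 9/4, 5/3)
obs 3: x=2 → posterior Dirichlet(13/5, 9/4, 8/3)
obs 4: x=1 → posterior Dirichlet(13/5, 13/4, 8/3)
obs 5: x=2 → posterior Dirichlet(13/5, 13/4, 11/3)
obs 6: x=2 → posterior Dirichlet(13/5, 13/4, 14/3)
obs 7: x=0 → posterior Dirichlet(18/5, 13/4, 14/3)
obs 8: x=1 → posterior Dirichlet(18/5, 17/4, 14/3)
obs 9: x=2 → posterior Dirichlet(18/5, 17/4, 17/3)
obs 10: x=2 → posterior Dirichlet(18/5, 17/4, 20/3)
obs 11: x=1 → posterior Dirichlet(18/5, 21/4, 20/3)
obs 12: x=2 → posterior Dirichlet(18/5, 21/4, 23/3)
obs 13: x=2 → posterior Dirichlet(18/5, 21/4, 26/3)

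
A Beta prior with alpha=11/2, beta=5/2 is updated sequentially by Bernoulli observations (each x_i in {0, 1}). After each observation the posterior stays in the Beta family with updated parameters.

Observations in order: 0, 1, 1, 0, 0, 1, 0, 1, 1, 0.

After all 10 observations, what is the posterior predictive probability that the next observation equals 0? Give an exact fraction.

obs 1: x=0 → posterior Beta(11/2, 7/2)
obs 2: x=1 → posterior Beta(13/2, 7/2)
obs 3: x=1 → posterior Beta(15/2, 7/2)
obs 4: x=0 → posterior Beta(15/2, 9/2)
obs 5: x=0 → posterior Beta(15/2, 11/2)
obs 6: x=1 → posterior Beta(17/2, 11/2)
obs 7: x=0 → posterior Beta(17/2, 13/2)
obs 8: x=1 → posterior Beta(19/2, 13/2)
obs 9: x=1 → posterior Beta(21/2, 13/2)
obs 10: x=0 → posterior Beta(21/2, 15/2)

5/12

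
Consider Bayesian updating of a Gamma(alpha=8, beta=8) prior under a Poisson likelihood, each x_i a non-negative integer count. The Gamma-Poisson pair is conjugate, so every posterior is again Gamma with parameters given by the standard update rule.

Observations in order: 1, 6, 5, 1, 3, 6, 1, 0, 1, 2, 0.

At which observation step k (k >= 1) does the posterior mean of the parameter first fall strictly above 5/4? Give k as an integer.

obs 1: x=1 → posterior Gamma(9, 9)
obs 2: x=6 → posterior Gamma(15, 10)
obs 3: x=5 → posterior Gamma(20, 11)
obs 4: x=1 → posterior Gamma(21, 12)
obs 5: x=3 → posterior Gamma(24, 13)
obs 6: x=6 → posterior Gamma(30, 14)
obs 7: x=1 → posterior Gamma(31, 15)
obs 8: x=0 → posterior Gamma(31, 16)
obs 9: x=1 → posterior Gamma(32, 17)
obs 10: x=2 → posterior Gamma(34, 18)
obs 11: x=0 → posterior Gamma(34, 19)

k = 2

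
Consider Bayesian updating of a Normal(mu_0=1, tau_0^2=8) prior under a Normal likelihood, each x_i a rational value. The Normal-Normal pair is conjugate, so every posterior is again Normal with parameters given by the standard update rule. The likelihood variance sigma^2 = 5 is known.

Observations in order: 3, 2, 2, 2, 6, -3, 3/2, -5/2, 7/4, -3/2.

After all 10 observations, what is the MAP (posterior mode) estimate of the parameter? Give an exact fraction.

obs 1: x=3 → posterior Normal(29/13, 40/13)
obs 2: x=2 → posterior Normal(15/7, 40/21)
obs 3: x=2 → posterior Normal(61/29, 40/29)
obs 4: x=2 → posterior Normal(77/37, 40/37)
obs 5: x=6 → posterior Normal(25/9, 8/9)
obs 6: x=-3 → posterior Normal(101/53, 40/53)
obs 7: x=3/2 → posterior Normal(113/61, 40/61)
obs 8: x=-5/2 → posterior Normal(31/23, 40/69)
obs 9: x=7/4 → posterior Normal(107/77, 40/77)
obs 10: x=-3/2 → posterior Normal(19/17, 8/17)

19/17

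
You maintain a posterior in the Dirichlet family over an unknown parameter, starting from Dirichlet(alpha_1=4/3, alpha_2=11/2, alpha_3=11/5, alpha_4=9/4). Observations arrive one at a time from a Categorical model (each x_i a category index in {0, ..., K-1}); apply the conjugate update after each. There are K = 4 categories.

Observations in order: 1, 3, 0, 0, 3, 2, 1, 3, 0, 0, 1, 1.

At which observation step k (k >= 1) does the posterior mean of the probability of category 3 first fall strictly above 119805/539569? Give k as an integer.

obs 1: x=1 → posterior Dirichlet(4/3, 13/2, 11/5, 9/4)
obs 2: x=3 → posterior Dirichlet(4/3, 13/2, 11/5, 13/4)
obs 3: x=0 → posterior Dirichlet(7/3, 13/2, 11/5, 13/4)
obs 4: x=0 → posterior Dirichlet(10/3, 13/2, 11/5, 13/4)
obs 5: x=3 → posterior Dirichlet(10/3, 13/2, 11/5, 17/4)
obs 6: x=2 → posterior Dirichlet(10/3, 13/2, 16/5, 17/4)
obs 7: x=1 → posterior Dirichlet(10/3, 15/2, 16/5, 17/4)
obs 8: x=3 → posterior Dirichlet(10/3, 15/2, 16/5, 21/4)
obs 9: x=0 → posterior Dirichlet(13/3, 15/2, 16/5, 21/4)
obs 10: x=0 → posterior Dirichlet(16/3, 15/2, 16/5, 21/4)
obs 11: x=1 → posterior Dirichlet(16/3, 17/2, 16/5, 21/4)
obs 12: x=1 → posterior Dirichlet(16/3, 19/2, 16/5, 21/4)

k = 2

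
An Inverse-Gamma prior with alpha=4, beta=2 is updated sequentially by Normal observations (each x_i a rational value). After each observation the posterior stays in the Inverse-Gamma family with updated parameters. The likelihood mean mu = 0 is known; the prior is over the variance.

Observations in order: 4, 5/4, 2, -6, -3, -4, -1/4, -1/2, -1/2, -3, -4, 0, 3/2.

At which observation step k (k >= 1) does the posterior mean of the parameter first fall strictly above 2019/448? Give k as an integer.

obs 1: x=4 → posterior Inverse-Gamma(9/2, 10)
obs 2: x=5/4 → posterior Inverse-Gamma(5, 345/32)
obs 3: x=2 → posterior Inverse-Gamma(11/2, 409/32)
obs 4: x=-6 → posterior Inverse-Gamma(6, 985/32)
obs 5: x=-3 → posterior Inverse-Gamma(13/2, 1129/32)
obs 6: x=-4 → posterior Inverse-Gamma(7, 1385/32)
obs 7: x=-1/4 → posterior Inverse-Gamma(15/2, 693/16)
obs 8: x=-1/2 → posterior Inverse-Gamma(8, 695/16)
obs 9: x=-1/2 → posterior Inverse-Gamma(17/2, 697/16)
obs 10: x=-3 → posterior Inverse-Gamma(9, 769/16)
obs 11: x=-4 → posterior Inverse-Gamma(19/2, 897/16)
obs 12: x=0 → posterior Inverse-Gamma(10, 897/16)
obs 13: x=3/2 → posterior Inverse-Gamma(21/2, 915/16)

k = 4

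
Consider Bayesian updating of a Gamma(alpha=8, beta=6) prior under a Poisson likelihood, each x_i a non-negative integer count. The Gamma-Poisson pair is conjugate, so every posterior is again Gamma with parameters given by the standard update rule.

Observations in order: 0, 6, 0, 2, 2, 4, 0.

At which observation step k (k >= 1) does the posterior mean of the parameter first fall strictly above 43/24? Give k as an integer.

k = 6

obs 1: x=0 → posterior Gamma(8, 7)
obs 2: x=6 → posterior Gamma(14, 8)
obs 3: x=0 → posterior Gamma(14, 9)
obs 4: x=2 → posterior Gamma(16, 10)
obs 5: x=2 → posterior Gamma(18, 11)
obs 6: x=4 → posterior Gamma(22, 12)
obs 7: x=0 → posterior Gamma(22, 13)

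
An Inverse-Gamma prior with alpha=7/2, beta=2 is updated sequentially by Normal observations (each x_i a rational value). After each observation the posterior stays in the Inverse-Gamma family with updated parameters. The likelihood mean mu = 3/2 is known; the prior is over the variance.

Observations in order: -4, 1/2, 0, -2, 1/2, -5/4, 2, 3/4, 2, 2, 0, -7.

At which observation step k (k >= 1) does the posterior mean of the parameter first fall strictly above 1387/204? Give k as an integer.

obs 1: x=-4 → posterior Inverse-Gamma(4, 137/8)
obs 2: x=1/2 → posterior Inverse-Gamma(9/2, 141/8)
obs 3: x=0 → posterior Inverse-Gamma(5, 75/4)
obs 4: x=-2 → posterior Inverse-Gamma(11/2, 199/8)
obs 5: x=1/2 → posterior Inverse-Gamma(6, 203/8)
obs 6: x=-5/4 → posterior Inverse-Gamma(13/2, 933/32)
obs 7: x=2 → posterior Inverse-Gamma(7, 937/32)
obs 8: x=3/4 → posterior Inverse-Gamma(15/2, 473/16)
obs 9: x=2 → posterior Inverse-Gamma(8, 475/16)
obs 10: x=2 → posterior Inverse-Gamma(17/2, 477/16)
obs 11: x=0 → posterior Inverse-Gamma(9, 495/16)
obs 12: x=-7 → posterior Inverse-Gamma(19/2, 1073/16)

k = 12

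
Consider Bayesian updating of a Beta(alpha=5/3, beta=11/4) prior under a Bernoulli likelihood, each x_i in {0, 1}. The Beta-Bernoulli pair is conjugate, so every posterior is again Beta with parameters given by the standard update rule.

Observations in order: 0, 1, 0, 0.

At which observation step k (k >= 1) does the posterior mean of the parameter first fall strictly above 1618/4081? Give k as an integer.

obs 1: x=0 → posterior Beta(5/3, 15/4)
obs 2: x=1 → posterior Beta(8/3, 15/4)
obs 3: x=0 → posterior Beta(8/3, 19/4)
obs 4: x=0 → posterior Beta(8/3, 23/4)

k = 2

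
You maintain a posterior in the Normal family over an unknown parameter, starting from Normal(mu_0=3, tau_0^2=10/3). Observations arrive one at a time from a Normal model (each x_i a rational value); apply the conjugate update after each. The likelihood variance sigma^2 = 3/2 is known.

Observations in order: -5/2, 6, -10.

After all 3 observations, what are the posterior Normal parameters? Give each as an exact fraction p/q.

obs 1: x=-5/2 → posterior Normal(-23/29, 30/29)
obs 2: x=6 → posterior Normal(97/49, 30/49)
obs 3: x=-10 → posterior Normal(-103/69, 10/23)

mu_0=-103/69, tau_0^2=10/23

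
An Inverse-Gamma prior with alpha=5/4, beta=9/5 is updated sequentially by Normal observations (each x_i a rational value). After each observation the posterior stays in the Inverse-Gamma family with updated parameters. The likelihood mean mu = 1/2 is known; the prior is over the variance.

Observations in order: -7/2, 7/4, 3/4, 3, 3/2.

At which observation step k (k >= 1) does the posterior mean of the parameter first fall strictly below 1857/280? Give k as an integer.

k = 3

obs 1: x=-7/2 → posterior Inverse-Gamma(7/4, 49/5)
obs 2: x=7/4 → posterior Inverse-Gamma(9/4, 1693/160)
obs 3: x=3/4 → posterior Inverse-Gamma(11/4, 849/80)
obs 4: x=3 → posterior Inverse-Gamma(13/4, 1099/80)
obs 5: x=3/2 → posterior Inverse-Gamma(15/4, 1139/80)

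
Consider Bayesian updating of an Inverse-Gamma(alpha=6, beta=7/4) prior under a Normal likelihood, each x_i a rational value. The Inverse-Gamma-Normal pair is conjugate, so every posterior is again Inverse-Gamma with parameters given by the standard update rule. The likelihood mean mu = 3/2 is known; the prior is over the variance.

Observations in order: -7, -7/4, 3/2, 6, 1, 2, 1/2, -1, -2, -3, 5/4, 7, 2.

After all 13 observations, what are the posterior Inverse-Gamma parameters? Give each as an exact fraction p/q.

obs 1: x=-7 → posterior Inverse-Gamma(13/2, 303/8)
obs 2: x=-7/4 → posterior Inverse-Gamma(7, 1381/32)
obs 3: x=3/2 → posterior Inverse-Gamma(15/2, 1381/32)
obs 4: x=6 → posterior Inverse-Gamma(8, 1705/32)
obs 5: x=1 → posterior Inverse-Gamma(17/2, 1709/32)
obs 6: x=2 → posterior Inverse-Gamma(9, 1713/32)
obs 7: x=1/2 → posterior Inverse-Gamma(19/2, 1729/32)
obs 8: x=-1 → posterior Inverse-Gamma(10, 1829/32)
obs 9: x=-2 → posterior Inverse-Gamma(21/2, 2025/32)
obs 10: x=-3 → posterior Inverse-Gamma(11, 2349/32)
obs 11: x=5/4 → posterior Inverse-Gamma(23/2, 1175/16)
obs 12: x=7 → posterior Inverse-Gamma(12, 1417/16)
obs 13: x=2 → posterior Inverse-Gamma(25/2, 1419/16)

alpha=25/2, beta=1419/16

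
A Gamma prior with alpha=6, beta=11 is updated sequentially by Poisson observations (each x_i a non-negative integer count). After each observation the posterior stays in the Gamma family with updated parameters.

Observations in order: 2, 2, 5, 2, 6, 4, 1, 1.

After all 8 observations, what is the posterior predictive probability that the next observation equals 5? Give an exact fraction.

359855429113478444460796363800832790280393/21474836480000000000000000000000000000000000

obs 1: x=2 → posterior Gamma(8, 12)
obs 2: x=2 → posterior Gamma(10, 13)
obs 3: x=5 → posterior Gamma(15, 14)
obs 4: x=2 → posterior Gamma(17, 15)
obs 5: x=6 → posterior Gamma(23, 16)
obs 6: x=4 → posterior Gamma(27, 17)
obs 7: x=1 → posterior Gamma(28, 18)
obs 8: x=1 → posterior Gamma(29, 19)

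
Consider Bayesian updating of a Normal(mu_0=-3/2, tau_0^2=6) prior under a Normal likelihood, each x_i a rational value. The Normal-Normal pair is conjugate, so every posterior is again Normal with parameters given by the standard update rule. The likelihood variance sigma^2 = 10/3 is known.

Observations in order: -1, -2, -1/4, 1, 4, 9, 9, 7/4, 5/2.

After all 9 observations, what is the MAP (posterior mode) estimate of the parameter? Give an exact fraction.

obs 1: x=-1 → posterior Normal(-33/28, 15/7)
obs 2: x=-2 → posterior Normal(-3/2, 30/23)
obs 3: x=-1/4 → posterior Normal(-147/128, 15/16)
obs 4: x=1 → posterior Normal(-111/164, 30/41)
obs 5: x=4 → posterior Normal(33/200, 3/5)
obs 6: x=9 → posterior Normal(357/236, 30/59)
obs 7: x=9 → posterior Normal(681/272, 15/34)
obs 8: x=7/4 → posterior Normal(186/77, 30/77)
obs 9: x=5/2 → posterior Normal(417/172, 15/43)

417/172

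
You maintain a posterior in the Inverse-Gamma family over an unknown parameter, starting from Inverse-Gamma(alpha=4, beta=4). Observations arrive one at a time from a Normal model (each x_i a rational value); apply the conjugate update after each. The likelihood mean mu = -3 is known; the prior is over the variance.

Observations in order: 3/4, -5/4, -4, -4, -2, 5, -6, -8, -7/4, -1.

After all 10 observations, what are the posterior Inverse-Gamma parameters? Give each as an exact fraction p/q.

obs 1: x=3/4 → posterior Inverse-Gamma(9/2, 353/32)
obs 2: x=-5/4 → posterior Inverse-Gamma(5, 201/16)
obs 3: x=-4 → posterior Inverse-Gamma(11/2, 209/16)
obs 4: x=-4 → posterior Inverse-Gamma(6, 217/16)
obs 5: x=-2 → posterior Inverse-Gamma(13/2, 225/16)
obs 6: x=5 → posterior Inverse-Gamma(7, 737/16)
obs 7: x=-6 → posterior Inverse-Gamma(15/2, 809/16)
obs 8: x=-8 → posterior Inverse-Gamma(8, 1009/16)
obs 9: x=-7/4 → posterior Inverse-Gamma(17/2, 2043/32)
obs 10: x=-1 → posterior Inverse-Gamma(9, 2107/32)

alpha=9, beta=2107/32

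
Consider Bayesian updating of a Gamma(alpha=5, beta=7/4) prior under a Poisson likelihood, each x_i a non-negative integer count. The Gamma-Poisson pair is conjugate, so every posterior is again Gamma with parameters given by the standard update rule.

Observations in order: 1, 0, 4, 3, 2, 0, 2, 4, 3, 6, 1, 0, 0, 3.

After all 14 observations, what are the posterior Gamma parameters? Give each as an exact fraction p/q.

alpha=34, beta=63/4

obs 1: x=1 → posterior Gamma(6, 11/4)
obs 2: x=0 → posterior Gamma(6, 15/4)
obs 3: x=4 → posterior Gamma(10, 19/4)
obs 4: x=3 → posterior Gamma(13, 23/4)
obs 5: x=2 → posterior Gamma(15, 27/4)
obs 6: x=0 → posterior Gamma(15, 31/4)
obs 7: x=2 → posterior Gamma(17, 35/4)
obs 8: x=4 → posterior Gamma(21, 39/4)
obs 9: x=3 → posterior Gamma(24, 43/4)
obs 10: x=6 → posterior Gamma(30, 47/4)
obs 11: x=1 → posterior Gamma(31, 51/4)
obs 12: x=0 → posterior Gamma(31, 55/4)
obs 13: x=0 → posterior Gamma(31, 59/4)
obs 14: x=3 → posterior Gamma(34, 63/4)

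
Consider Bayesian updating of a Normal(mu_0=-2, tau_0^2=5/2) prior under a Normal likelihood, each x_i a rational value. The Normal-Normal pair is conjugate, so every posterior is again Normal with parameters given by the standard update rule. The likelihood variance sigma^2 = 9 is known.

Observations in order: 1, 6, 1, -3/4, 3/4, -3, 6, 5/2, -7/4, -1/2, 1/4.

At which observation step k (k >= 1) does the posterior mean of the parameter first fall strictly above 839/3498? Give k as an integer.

obs 1: x=1 → posterior Normal(-31/23, 45/23)
obs 2: x=6 → posterior Normal(-1/28, 45/28)
obs 3: x=1 → posterior Normal(4/33, 15/11)
obs 4: x=-3/4 → posterior Normal(1/152, 45/38)
obs 5: x=3/4 → posterior Normal(4/43, 45/43)
obs 6: x=-3 → posterior Normal(-11/48, 15/16)
obs 7: x=6 → posterior Normal(19/53, 45/53)
obs 8: x=5/2 → posterior Normal(63/116, 45/58)
obs 9: x=-7/4 → posterior Normal(13/36, 5/7)
obs 10: x=-1/2 → posterior Normal(81/272, 45/68)
obs 11: x=1/4 → posterior Normal(43/146, 45/73)

k = 7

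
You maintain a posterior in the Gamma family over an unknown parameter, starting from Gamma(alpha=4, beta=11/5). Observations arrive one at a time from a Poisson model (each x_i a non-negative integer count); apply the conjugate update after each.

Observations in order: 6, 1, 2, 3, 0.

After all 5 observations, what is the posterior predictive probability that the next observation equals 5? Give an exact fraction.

obs 1: x=6 → posterior Gamma(10, 16/5)
obs 2: x=1 → posterior Gamma(11, 21/5)
obs 3: x=2 → posterior Gamma(13, 26/5)
obs 4: x=3 → posterior Gamma(16, 31/5)
obs 5: x=0 → posterior Gamma(16, 36/5)

385597130776903122848789299200000/7386879101213258109624223688656841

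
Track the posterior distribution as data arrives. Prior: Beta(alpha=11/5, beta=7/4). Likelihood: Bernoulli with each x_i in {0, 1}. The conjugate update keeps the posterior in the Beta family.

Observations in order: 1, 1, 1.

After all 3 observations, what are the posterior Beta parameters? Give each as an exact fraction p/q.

alpha=26/5, beta=7/4

obs 1: x=1 → posterior Beta(16/5, 7/4)
obs 2: x=1 → posterior Beta(21/5, 7/4)
obs 3: x=1 → posterior Beta(26/5, 7/4)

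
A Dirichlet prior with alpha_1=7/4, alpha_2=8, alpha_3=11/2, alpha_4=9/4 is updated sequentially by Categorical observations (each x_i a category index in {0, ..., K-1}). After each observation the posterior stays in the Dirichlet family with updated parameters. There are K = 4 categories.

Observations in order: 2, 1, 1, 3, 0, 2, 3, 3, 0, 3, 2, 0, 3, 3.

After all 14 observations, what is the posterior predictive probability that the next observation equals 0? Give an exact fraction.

19/126

obs 1: x=2 → posterior Dirichlet(7/4, 8, 13/2, 9/4)
obs 2: x=1 → posterior Dirichlet(7/4, 9, 13/2, 9/4)
obs 3: x=1 → posterior Dirichlet(7/4, 10, 13/2, 9/4)
obs 4: x=3 → posterior Dirichlet(7/4, 10, 13/2, 13/4)
obs 5: x=0 → posterior Dirichlet(11/4, 10, 13/2, 13/4)
obs 6: x=2 → posterior Dirichlet(11/4, 10, 15/2, 13/4)
obs 7: x=3 → posterior Dirichlet(11/4, 10, 15/2, 17/4)
obs 8: x=3 → posterior Dirichlet(11/4, 10, 15/2, 21/4)
obs 9: x=0 → posterior Dirichlet(15/4, 10, 15/2, 21/4)
obs 10: x=3 → posterior Dirichlet(15/4, 10, 15/2, 25/4)
obs 11: x=2 → posterior Dirichlet(15/4, 10, 17/2, 25/4)
obs 12: x=0 → posterior Dirichlet(19/4, 10, 17/2, 25/4)
obs 13: x=3 → posterior Dirichlet(19/4, 10, 17/2, 29/4)
obs 14: x=3 → posterior Dirichlet(19/4, 10, 17/2, 33/4)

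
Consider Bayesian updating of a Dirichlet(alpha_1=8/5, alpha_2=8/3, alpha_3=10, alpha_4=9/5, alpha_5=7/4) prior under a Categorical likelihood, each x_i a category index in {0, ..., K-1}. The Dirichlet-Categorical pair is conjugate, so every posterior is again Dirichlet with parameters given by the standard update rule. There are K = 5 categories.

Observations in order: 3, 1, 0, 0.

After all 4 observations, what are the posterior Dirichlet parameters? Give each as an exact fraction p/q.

obs 1: x=3 → posterior Dirichlet(8/5, 8/3, 10, 14/5, 7/4)
obs 2: x=1 → posterior Dirichlet(8/5, 11/3, 10, 14/5, 7/4)
obs 3: x=0 → posterior Dirichlet(13/5, 11/3, 10, 14/5, 7/4)
obs 4: x=0 → posterior Dirichlet(18/5, 11/3, 10, 14/5, 7/4)

alpha_1=18/5, alpha_2=11/3, alpha_3=10, alpha_4=14/5, alpha_5=7/4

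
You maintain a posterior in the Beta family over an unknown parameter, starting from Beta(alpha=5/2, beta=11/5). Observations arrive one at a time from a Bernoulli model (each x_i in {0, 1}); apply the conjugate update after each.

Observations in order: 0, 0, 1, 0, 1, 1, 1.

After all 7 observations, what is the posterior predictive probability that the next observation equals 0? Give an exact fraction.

4/9

obs 1: x=0 → posterior Beta(5/2, 16/5)
obs 2: x=0 → posterior Beta(5/2, 21/5)
obs 3: x=1 → posterior Beta(7/2, 21/5)
obs 4: x=0 → posterior Beta(7/2, 26/5)
obs 5: x=1 → posterior Beta(9/2, 26/5)
obs 6: x=1 → posterior Beta(11/2, 26/5)
obs 7: x=1 → posterior Beta(13/2, 26/5)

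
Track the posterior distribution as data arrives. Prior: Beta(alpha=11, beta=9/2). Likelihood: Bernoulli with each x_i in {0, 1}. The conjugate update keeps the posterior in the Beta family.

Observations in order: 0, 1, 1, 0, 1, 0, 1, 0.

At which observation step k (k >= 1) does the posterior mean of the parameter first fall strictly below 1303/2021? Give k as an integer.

obs 1: x=0 → posterior Beta(11, 11/2)
obs 2: x=1 → posterior Beta(12, 11/2)
obs 3: x=1 → posterior Beta(13, 11/2)
obs 4: x=0 → posterior Beta(13, 13/2)
obs 5: x=1 → posterior Beta(14, 13/2)
obs 6: x=0 → posterior Beta(14, 15/2)
obs 7: x=1 → posterior Beta(15, 15/2)
obs 8: x=0 → posterior Beta(15, 17/2)

k = 8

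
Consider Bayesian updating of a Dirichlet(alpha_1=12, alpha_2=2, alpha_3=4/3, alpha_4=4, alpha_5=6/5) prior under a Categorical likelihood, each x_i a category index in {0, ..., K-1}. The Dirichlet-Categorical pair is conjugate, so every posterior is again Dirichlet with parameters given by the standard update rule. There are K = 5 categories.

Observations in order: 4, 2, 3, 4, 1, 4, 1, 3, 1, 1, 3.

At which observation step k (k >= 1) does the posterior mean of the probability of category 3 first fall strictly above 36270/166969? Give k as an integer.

obs 1: x=4 → posterior Dirichlet(12, 2, 4/3, 4, 11/5)
obs 2: x=2 → posterior Dirichlet(12, 2, 7/3, 4, 11/5)
obs 3: x=3 → posterior Dirichlet(12, 2, 7/3, 5, 11/5)
obs 4: x=4 → posterior Dirichlet(12, 2, 7/3, 5, 16/5)
obs 5: x=1 → posterior Dirichlet(12, 3, 7/3, 5, 16/5)
obs 6: x=4 → posterior Dirichlet(12, 3, 7/3, 5, 21/5)
obs 7: x=1 → posterior Dirichlet(12, 4, 7/3, 5, 21/5)
obs 8: x=3 → posterior Dirichlet(12, 4, 7/3, 6, 21/5)
obs 9: x=1 → posterior Dirichlet(12, 5, 7/3, 6, 21/5)
obs 10: x=1 → posterior Dirichlet(12, 6, 7/3, 6, 21/5)
obs 11: x=3 → posterior Dirichlet(12, 6, 7/3, 7, 21/5)

k = 11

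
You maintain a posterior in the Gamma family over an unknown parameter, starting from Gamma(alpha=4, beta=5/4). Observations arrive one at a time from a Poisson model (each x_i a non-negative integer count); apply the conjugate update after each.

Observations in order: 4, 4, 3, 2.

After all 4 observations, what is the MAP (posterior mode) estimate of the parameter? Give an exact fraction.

64/21

obs 1: x=4 → posterior Gamma(8, 9/4)
obs 2: x=4 → posterior Gamma(12, 13/4)
obs 3: x=3 → posterior Gamma(15, 17/4)
obs 4: x=2 → posterior Gamma(17, 21/4)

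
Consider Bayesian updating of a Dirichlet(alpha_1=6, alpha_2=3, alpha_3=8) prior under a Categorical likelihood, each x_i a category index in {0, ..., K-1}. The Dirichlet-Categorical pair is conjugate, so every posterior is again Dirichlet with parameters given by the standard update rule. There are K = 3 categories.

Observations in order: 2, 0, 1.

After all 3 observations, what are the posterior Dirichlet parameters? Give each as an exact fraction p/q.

alpha_1=7, alpha_2=4, alpha_3=9

obs 1: x=2 → posterior Dirichlet(6, 3, 9)
obs 2: x=0 → posterior Dirichlet(7, 3, 9)
obs 3: x=1 → posterior Dirichlet(7, 4, 9)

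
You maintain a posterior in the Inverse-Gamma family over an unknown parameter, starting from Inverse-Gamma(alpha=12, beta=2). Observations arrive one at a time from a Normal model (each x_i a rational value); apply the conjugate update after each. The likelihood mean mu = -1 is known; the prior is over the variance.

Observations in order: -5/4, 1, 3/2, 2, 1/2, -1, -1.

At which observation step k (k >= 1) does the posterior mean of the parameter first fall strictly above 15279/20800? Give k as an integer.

obs 1: x=-5/4 → posterior Inverse-Gamma(25/2, 65/32)
obs 2: x=1 → posterior Inverse-Gamma(13, 129/32)
obs 3: x=3/2 → posterior Inverse-Gamma(27/2, 229/32)
obs 4: x=2 → posterior Inverse-Gamma(14, 373/32)
obs 5: x=1/2 → posterior Inverse-Gamma(29/2, 409/32)
obs 6: x=-1 → posterior Inverse-Gamma(15, 409/32)
obs 7: x=-1 → posterior Inverse-Gamma(31/2, 409/32)

k = 4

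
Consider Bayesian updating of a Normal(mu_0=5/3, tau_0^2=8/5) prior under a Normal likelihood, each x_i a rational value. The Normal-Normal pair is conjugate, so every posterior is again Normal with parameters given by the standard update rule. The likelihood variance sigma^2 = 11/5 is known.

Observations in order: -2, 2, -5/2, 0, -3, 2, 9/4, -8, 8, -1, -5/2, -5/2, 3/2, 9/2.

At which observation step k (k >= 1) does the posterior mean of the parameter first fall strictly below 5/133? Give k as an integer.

k = 3

obs 1: x=-2 → posterior Normal(7/57, 88/95)
obs 2: x=2 → posterior Normal(55/81, 88/135)
obs 3: x=-5/2 → posterior Normal(-1/21, 88/175)
obs 4: x=0 → posterior Normal(-5/129, 88/215)
obs 5: x=-3 → posterior Normal(-77/153, 88/255)
obs 6: x=2 → posterior Normal(-29/177, 88/295)
obs 7: x=9/4 → posterior Normal(25/201, 88/335)
obs 8: x=-8 → posterior Normal(-167/225, 88/375)
obs 9: x=8 → posterior Normal(25/249, 88/415)
obs 10: x=-1 → posterior Normal(1/273, 88/455)
obs 11: x=-5/2 → posterior Normal(-59/297, 8/45)
obs 12: x=-5/2 → posterior Normal(-119/321, 88/535)
obs 13: x=3/2 → posterior Normal(-83/345, 88/575)
obs 14: x=9/2 → posterior Normal(25/369, 88/615)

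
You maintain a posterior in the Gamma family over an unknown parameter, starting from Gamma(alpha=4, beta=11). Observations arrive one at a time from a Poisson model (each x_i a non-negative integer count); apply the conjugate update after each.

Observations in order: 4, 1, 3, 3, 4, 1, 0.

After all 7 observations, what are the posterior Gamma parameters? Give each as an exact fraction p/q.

obs 1: x=4 → posterior Gamma(8, 12)
obs 2: x=1 → posterior Gamma(9, 13)
obs 3: x=3 → posterior Gamma(12, 14)
obs 4: x=3 → posterior Gamma(15, 15)
obs 5: x=4 → posterior Gamma(19, 16)
obs 6: x=1 → posterior Gamma(20, 17)
obs 7: x=0 → posterior Gamma(20, 18)

alpha=20, beta=18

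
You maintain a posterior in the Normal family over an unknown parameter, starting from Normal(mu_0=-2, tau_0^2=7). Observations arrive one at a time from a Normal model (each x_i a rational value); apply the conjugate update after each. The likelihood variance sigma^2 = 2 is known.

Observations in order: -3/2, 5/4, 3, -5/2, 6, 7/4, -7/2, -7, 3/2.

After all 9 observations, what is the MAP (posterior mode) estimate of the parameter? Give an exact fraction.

obs 1: x=-3/2 → posterior Normal(-29/18, 14/9)
obs 2: x=5/4 → posterior Normal(-23/64, 7/8)
obs 3: x=3 → posterior Normal(61/92, 14/23)
obs 4: x=-5/2 → posterior Normal(-3/40, 7/15)
obs 5: x=6 → posterior Normal(159/148, 14/37)
obs 6: x=7/4 → posterior Normal(13/11, 7/22)
obs 7: x=-7/2 → posterior Normal(55/102, 14/51)
obs 8: x=-7 → posterior Normal(-43/116, 7/29)
obs 9: x=3/2 → posterior Normal(-11/65, 14/65)

-11/65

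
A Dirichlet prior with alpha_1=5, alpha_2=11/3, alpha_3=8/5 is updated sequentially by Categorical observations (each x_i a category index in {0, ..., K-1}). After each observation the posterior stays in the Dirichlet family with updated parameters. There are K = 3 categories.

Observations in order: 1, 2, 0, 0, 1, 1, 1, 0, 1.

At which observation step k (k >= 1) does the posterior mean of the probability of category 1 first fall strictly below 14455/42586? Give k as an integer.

obs 1: x=1 → posterior Dirichlet(5, 14/3, 8/5)
obs 2: x=2 → posterior Dirichlet(5, 14/3, 13/5)
obs 3: x=0 → posterior Dirichlet(6, 14/3, 13/5)
obs 4: x=0 → posterior Dirichlet(7, 14/3, 13/5)
obs 5: x=1 → posterior Dirichlet(7, 17/3, 13/5)
obs 6: x=1 → posterior Dirichlet(7, 20/3, 13/5)
obs 7: x=1 → posterior Dirichlet(7, 23/3, 13/5)
obs 8: x=0 → posterior Dirichlet(8, 23/3, 13/5)
obs 9: x=1 → posterior Dirichlet(8, 26/3, 13/5)

k = 4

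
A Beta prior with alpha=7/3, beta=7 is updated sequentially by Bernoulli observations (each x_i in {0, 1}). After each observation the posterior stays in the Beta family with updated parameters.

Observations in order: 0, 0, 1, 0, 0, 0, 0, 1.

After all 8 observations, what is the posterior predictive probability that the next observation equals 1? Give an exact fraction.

obs 1: x=0 → posterior Beta(7/3, 8)
obs 2: x=0 → posterior Beta(7/3, 9)
obs 3: x=1 → posterior Beta(10/3, 9)
obs 4: x=0 → posterior Beta(10/3, 10)
obs 5: x=0 → posterior Beta(10/3, 11)
obs 6: x=0 → posterior Beta(10/3, 12)
obs 7: x=0 → posterior Beta(10/3, 13)
obs 8: x=1 → posterior Beta(13/3, 13)

1/4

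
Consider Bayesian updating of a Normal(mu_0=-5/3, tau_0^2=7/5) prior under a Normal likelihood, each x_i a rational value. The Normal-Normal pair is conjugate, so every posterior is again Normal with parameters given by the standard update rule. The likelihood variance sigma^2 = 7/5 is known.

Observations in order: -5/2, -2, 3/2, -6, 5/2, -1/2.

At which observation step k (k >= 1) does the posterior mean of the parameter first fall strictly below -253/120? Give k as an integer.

k = 4

obs 1: x=-5/2 → posterior Normal(-25/12, 7/10)
obs 2: x=-2 → posterior Normal(-37/18, 7/15)
obs 3: x=3/2 → posterior Normal(-7/6, 7/20)
obs 4: x=-6 → posterior Normal(-32/15, 7/25)
obs 5: x=5/2 → posterior Normal(-49/36, 7/30)
obs 6: x=-1/2 → posterior Normal(-26/21, 1/5)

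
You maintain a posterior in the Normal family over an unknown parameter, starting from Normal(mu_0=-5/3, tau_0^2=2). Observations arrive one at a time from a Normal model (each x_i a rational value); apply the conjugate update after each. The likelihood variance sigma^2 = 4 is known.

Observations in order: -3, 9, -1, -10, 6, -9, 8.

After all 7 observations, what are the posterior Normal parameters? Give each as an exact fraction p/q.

mu_0=-10/27, tau_0^2=4/9

obs 1: x=-3 → posterior Normal(-19/9, 4/3)
obs 2: x=9 → posterior Normal(2/3, 1)
obs 3: x=-1 → posterior Normal(1/3, 4/5)
obs 4: x=-10 → posterior Normal(-25/18, 2/3)
obs 5: x=6 → posterior Normal(-1/3, 4/7)
obs 6: x=-9 → posterior Normal(-17/12, 1/2)
obs 7: x=8 → posterior Normal(-10/27, 4/9)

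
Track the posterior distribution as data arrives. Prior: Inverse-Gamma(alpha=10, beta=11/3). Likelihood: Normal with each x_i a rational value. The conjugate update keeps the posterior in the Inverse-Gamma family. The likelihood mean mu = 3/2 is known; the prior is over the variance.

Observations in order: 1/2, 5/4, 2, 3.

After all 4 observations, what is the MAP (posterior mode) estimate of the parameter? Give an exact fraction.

523/1248

obs 1: x=1/2 → posterior Inverse-Gamma(21/2, 25/6)
obs 2: x=5/4 → posterior Inverse-Gamma(11, 403/96)
obs 3: x=2 → posterior Inverse-Gamma(23/2, 415/96)
obs 4: x=3 → posterior Inverse-Gamma(12, 523/96)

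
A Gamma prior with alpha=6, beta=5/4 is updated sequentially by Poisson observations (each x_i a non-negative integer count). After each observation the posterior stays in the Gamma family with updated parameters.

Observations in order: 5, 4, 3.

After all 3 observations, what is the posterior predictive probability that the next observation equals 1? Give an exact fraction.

112504675616541799928072/1472055182259002902842309

obs 1: x=5 → posterior Gamma(11, 9/4)
obs 2: x=4 → posterior Gamma(15, 13/4)
obs 3: x=3 → posterior Gamma(18, 17/4)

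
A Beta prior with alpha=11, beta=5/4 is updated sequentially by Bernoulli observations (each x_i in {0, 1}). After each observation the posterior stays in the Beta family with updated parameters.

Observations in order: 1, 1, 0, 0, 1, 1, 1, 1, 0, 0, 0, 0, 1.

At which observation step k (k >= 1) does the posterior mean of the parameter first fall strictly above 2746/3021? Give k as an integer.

k = 2

obs 1: x=1 → posterior Beta(12, 5/4)
obs 2: x=1 → posterior Beta(13, 5/4)
obs 3: x=0 → posterior Beta(13, 9/4)
obs 4: x=0 → posterior Beta(13, 13/4)
obs 5: x=1 → posterior Beta(14, 13/4)
obs 6: x=1 → posterior Beta(15, 13/4)
obs 7: x=1 → posterior Beta(16, 13/4)
obs 8: x=1 → posterior Beta(17, 13/4)
obs 9: x=0 → posterior Beta(17, 17/4)
obs 10: x=0 → posterior Beta(17, 21/4)
obs 11: x=0 → posterior Beta(17, 25/4)
obs 12: x=0 → posterior Beta(17, 29/4)
obs 13: x=1 → posterior Beta(18, 29/4)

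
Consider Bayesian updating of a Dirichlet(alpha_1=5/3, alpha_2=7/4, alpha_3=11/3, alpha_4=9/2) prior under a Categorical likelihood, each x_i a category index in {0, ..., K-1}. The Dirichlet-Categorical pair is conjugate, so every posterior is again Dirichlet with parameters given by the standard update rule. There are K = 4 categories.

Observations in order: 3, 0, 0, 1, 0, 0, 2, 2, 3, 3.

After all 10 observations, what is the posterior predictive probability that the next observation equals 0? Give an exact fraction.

68/259

obs 1: x=3 → posterior Dirichlet(5/3, 7/4, 11/3, 11/2)
obs 2: x=0 → posterior Dirichlet(8/3, 7/4, 11/3, 11/2)
obs 3: x=0 → posterior Dirichlet(11/3, 7/4, 11/3, 11/2)
obs 4: x=1 → posterior Dirichlet(11/3, 11/4, 11/3, 11/2)
obs 5: x=0 → posterior Dirichlet(14/3, 11/4, 11/3, 11/2)
obs 6: x=0 → posterior Dirichlet(17/3, 11/4, 11/3, 11/2)
obs 7: x=2 → posterior Dirichlet(17/3, 11/4, 14/3, 11/2)
obs 8: x=2 → posterior Dirichlet(17/3, 11/4, 17/3, 11/2)
obs 9: x=3 → posterior Dirichlet(17/3, 11/4, 17/3, 13/2)
obs 10: x=3 → posterior Dirichlet(17/3, 11/4, 17/3, 15/2)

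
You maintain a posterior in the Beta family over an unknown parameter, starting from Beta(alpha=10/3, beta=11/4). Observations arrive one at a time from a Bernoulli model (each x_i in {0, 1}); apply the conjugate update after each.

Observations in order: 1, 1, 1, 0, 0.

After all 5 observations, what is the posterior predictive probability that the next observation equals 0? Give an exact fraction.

3/7

obs 1: x=1 → posterior Beta(13/3, 11/4)
obs 2: x=1 → posterior Beta(16/3, 11/4)
obs 3: x=1 → posterior Beta(19/3, 11/4)
obs 4: x=0 → posterior Beta(19/3, 15/4)
obs 5: x=0 → posterior Beta(19/3, 19/4)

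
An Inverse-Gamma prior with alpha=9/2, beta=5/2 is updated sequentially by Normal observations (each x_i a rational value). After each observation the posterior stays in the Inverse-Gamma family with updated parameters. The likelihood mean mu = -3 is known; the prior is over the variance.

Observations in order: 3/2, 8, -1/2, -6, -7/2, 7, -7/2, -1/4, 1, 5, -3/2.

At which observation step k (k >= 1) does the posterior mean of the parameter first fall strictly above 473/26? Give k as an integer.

obs 1: x=3/2 → posterior Inverse-Gamma(5, 101/8)
obs 2: x=8 → posterior Inverse-Gamma(11/2, 585/8)
obs 3: x=-1/2 → posterior Inverse-Gamma(6, 305/4)
obs 4: x=-6 → posterior Inverse-Gamma(13/2, 323/4)
obs 5: x=-7/2 → posterior Inverse-Gamma(7, 647/8)
obs 6: x=7 → posterior Inverse-Gamma(15/2, 1047/8)
obs 7: x=-7/2 → posterior Inverse-Gamma(8, 131)
obs 8: x=-1/4 → posterior Inverse-Gamma(17/2, 4313/32)
obs 9: x=1 → posterior Inverse-Gamma(9, 4569/32)
obs 10: x=5 → posterior Inverse-Gamma(19/2, 5593/32)
obs 11: x=-3/2 → posterior Inverse-Gamma(10, 5629/32)

k = 6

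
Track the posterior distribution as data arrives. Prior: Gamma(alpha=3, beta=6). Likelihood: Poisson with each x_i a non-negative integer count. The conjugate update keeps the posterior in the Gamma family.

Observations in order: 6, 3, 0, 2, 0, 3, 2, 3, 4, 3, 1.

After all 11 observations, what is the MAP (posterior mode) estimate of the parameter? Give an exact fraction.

obs 1: x=6 → posterior Gamma(9, 7)
obs 2: x=3 → posterior Gamma(12, 8)
obs 3: x=0 → posterior Gamma(12, 9)
obs 4: x=2 → posterior Gamma(14, 10)
obs 5: x=0 → posterior Gamma(14, 11)
obs 6: x=3 → posterior Gamma(17, 12)
obs 7: x=2 → posterior Gamma(19, 13)
obs 8: x=3 → posterior Gamma(22, 14)
obs 9: x=4 → posterior Gamma(26, 15)
obs 10: x=3 → posterior Gamma(29, 16)
obs 11: x=1 → posterior Gamma(30, 17)

29/17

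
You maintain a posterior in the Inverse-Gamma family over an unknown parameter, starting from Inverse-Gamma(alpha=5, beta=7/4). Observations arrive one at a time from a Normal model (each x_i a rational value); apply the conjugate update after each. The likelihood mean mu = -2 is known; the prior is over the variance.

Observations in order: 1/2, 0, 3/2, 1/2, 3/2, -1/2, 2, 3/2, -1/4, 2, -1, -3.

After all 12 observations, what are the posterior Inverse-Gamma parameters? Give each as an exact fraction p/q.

obs 1: x=1/2 → posterior Inverse-Gamma(11/2, 39/8)
obs 2: x=0 → posterior Inverse-Gamma(6, 55/8)
obs 3: x=3/2 → posterior Inverse-Gamma(13/2, 13)
obs 4: x=1/2 → posterior Inverse-Gamma(7, 129/8)
obs 5: x=3/2 → posterior Inverse-Gamma(15/2, 89/4)
obs 6: x=-1/2 → posterior Inverse-Gamma(8, 187/8)
obs 7: x=2 → posterior Inverse-Gamma(17/2, 251/8)
obs 8: x=3/2 → posterior Inverse-Gamma(9, 75/2)
obs 9: x=-1/4 → posterior Inverse-Gamma(19/2, 1249/32)
obs 10: x=2 → posterior Inverse-Gamma(10, 1505/32)
obs 11: x=-1 → posterior Inverse-Gamma(21/2, 1521/32)
obs 12: x=-3 → posterior Inverse-Gamma(11, 1537/32)

alpha=11, beta=1537/32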